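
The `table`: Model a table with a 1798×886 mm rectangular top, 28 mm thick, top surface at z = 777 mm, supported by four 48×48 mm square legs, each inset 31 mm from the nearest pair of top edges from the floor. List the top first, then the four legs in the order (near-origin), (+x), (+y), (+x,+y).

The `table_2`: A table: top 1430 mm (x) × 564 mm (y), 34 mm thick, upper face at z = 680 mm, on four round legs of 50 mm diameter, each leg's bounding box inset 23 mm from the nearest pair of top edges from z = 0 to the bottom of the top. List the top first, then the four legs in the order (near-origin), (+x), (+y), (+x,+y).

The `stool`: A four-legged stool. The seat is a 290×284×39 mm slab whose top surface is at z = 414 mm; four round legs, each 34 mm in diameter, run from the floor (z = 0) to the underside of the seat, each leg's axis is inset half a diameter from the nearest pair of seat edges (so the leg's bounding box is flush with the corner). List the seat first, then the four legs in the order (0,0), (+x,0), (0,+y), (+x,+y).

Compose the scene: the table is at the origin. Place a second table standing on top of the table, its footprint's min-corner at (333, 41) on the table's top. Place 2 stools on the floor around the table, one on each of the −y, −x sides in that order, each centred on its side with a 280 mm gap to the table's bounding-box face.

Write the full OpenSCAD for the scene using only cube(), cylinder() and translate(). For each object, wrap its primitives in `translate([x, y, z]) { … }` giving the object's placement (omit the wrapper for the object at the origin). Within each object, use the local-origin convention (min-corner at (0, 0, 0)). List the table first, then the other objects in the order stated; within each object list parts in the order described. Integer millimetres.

translate([0, 0, 749]) cube([1798, 886, 28]);
translate([31, 31, 0]) cube([48, 48, 749]);
translate([1719, 31, 0]) cube([48, 48, 749]);
translate([31, 807, 0]) cube([48, 48, 749]);
translate([1719, 807, 0]) cube([48, 48, 749]);
translate([333, 41, 777]) {
  translate([0, 0, 646]) cube([1430, 564, 34]);
  translate([48, 48, 0]) cylinder(h = 646, r = 25);
  translate([1382, 48, 0]) cylinder(h = 646, r = 25);
  translate([48, 516, 0]) cylinder(h = 646, r = 25);
  translate([1382, 516, 0]) cylinder(h = 646, r = 25);
}
translate([754, -564, 0]) {
  translate([0, 0, 375]) cube([290, 284, 39]);
  translate([17, 17, 0]) cylinder(h = 375, r = 17);
  translate([273, 17, 0]) cylinder(h = 375, r = 17);
  translate([17, 267, 0]) cylinder(h = 375, r = 17);
  translate([273, 267, 0]) cylinder(h = 375, r = 17);
}
translate([-570, 301, 0]) {
  translate([0, 0, 375]) cube([290, 284, 39]);
  translate([17, 17, 0]) cylinder(h = 375, r = 17);
  translate([273, 17, 0]) cylinder(h = 375, r = 17);
  translate([17, 267, 0]) cylinder(h = 375, r = 17);
  translate([273, 267, 0]) cylinder(h = 375, r = 17);
}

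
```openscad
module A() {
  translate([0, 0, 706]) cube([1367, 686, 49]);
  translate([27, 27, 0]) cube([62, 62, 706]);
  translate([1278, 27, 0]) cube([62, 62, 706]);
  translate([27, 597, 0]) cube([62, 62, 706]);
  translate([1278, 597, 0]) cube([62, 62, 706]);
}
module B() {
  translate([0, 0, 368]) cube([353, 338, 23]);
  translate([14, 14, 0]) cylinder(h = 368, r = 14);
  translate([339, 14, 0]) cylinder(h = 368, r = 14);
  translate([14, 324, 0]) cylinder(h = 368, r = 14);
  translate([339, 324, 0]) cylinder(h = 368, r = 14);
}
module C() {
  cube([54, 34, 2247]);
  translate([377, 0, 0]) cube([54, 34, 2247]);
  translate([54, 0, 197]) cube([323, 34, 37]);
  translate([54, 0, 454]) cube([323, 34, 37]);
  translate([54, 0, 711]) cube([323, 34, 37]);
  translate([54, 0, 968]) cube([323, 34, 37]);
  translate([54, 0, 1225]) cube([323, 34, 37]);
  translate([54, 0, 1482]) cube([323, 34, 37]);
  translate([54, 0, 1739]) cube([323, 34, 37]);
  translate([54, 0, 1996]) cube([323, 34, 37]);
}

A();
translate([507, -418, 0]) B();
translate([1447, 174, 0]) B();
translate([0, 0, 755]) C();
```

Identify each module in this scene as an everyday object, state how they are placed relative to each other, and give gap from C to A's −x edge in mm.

The ladder's min-x is at 0; the table's min-x is 0; gap = 0 mm.

A is a table. B is a stool. C is a ladder. Two stools sit around the table at the −y, +x sides. The ladder is on top of the table. The gap from the ladder to the table's −x edge is 0 mm.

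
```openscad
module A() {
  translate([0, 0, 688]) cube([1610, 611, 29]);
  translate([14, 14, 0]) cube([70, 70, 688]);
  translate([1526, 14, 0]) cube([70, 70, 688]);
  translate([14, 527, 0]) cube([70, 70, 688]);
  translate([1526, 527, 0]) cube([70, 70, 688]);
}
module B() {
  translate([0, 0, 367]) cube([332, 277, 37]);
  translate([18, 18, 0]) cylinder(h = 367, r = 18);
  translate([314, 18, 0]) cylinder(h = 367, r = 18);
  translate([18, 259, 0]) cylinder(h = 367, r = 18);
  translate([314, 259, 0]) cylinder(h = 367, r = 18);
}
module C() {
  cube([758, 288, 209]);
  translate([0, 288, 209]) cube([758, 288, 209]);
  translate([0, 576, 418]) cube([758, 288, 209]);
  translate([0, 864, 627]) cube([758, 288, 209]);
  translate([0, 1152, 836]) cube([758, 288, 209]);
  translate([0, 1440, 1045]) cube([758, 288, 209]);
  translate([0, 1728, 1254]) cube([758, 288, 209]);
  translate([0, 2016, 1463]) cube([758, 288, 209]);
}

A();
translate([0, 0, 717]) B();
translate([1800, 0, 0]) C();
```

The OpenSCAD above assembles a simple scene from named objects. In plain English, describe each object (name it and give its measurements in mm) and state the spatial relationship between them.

A is a rectangular dining table. The top is 1610×611×29 mm with its upper surface at z = 717 mm. It stands on four 70×70 mm square legs, each inset 14 mm from the nearest pair of top edges, running from the floor to the underside of the top.

B is a simple wooden stool: a rectangular seat 332 mm (x) by 277 mm (y), 37 mm thick, top face at z = 404 mm, on four round legs, each 36 mm in diameter. The legs rest on z = 0, each leg's axis is inset half a diameter from the nearest pair of seat edges (so the leg's bounding box is flush with the corner).

C is a run of 8 identical solid stair steps. Each tread is 758×288 mm and each step block is 209 mm high. Step 1 rests on the floor; step k is offset from step 1 by (k−1)×288 mm in y and (k−1)×209 mm in z.

The stool is on top of the table. The staircase is on the floor beside the table on its +x side.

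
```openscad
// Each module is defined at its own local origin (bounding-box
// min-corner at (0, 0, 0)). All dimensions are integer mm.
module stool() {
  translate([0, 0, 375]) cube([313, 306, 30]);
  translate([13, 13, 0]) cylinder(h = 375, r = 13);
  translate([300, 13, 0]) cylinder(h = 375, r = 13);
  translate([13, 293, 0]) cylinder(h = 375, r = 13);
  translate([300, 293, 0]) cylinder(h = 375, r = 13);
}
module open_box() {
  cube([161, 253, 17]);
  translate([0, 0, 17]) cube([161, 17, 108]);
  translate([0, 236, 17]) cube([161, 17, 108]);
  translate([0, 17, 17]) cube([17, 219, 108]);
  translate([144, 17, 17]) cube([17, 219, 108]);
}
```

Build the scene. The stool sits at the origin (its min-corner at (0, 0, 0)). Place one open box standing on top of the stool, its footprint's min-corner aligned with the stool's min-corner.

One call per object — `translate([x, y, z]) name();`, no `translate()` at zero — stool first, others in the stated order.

stool();
translate([0, 0, 405]) open_box();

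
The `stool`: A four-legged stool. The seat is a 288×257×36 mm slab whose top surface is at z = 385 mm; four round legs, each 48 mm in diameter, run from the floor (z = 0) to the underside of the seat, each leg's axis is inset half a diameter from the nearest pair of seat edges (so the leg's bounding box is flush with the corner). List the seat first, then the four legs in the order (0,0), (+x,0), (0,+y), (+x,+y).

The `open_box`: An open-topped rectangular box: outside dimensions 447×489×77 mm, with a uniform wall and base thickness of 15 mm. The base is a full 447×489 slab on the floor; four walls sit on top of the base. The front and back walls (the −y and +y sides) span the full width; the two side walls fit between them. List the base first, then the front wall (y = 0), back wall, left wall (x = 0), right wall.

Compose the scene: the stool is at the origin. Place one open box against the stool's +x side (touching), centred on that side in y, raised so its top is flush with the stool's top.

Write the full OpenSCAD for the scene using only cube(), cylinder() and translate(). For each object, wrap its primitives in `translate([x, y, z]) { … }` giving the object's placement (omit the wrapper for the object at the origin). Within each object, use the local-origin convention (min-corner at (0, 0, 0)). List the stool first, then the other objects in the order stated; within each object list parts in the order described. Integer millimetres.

translate([0, 0, 349]) cube([288, 257, 36]);
translate([24, 24, 0]) cylinder(h = 349, r = 24);
translate([264, 24, 0]) cylinder(h = 349, r = 24);
translate([24, 233, 0]) cylinder(h = 349, r = 24);
translate([264, 233, 0]) cylinder(h = 349, r = 24);
translate([288, -116, 308]) {
  cube([447, 489, 15]);
  translate([0, 0, 15]) cube([447, 15, 62]);
  translate([0, 474, 15]) cube([447, 15, 62]);
  translate([0, 15, 15]) cube([15, 459, 62]);
  translate([432, 15, 15]) cube([15, 459, 62]);
}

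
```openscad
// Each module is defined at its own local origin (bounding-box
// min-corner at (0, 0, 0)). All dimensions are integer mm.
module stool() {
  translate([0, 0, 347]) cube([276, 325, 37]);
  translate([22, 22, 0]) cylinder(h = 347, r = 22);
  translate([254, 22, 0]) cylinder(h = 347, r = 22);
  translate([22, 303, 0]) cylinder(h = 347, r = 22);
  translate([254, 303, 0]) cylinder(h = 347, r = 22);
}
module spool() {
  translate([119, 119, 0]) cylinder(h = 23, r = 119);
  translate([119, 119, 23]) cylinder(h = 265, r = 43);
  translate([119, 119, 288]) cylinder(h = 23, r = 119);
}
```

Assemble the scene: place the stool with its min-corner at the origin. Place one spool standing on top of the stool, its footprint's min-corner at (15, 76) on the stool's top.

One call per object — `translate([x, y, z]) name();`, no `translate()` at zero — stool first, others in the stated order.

stool();
translate([15, 76, 384]) spool();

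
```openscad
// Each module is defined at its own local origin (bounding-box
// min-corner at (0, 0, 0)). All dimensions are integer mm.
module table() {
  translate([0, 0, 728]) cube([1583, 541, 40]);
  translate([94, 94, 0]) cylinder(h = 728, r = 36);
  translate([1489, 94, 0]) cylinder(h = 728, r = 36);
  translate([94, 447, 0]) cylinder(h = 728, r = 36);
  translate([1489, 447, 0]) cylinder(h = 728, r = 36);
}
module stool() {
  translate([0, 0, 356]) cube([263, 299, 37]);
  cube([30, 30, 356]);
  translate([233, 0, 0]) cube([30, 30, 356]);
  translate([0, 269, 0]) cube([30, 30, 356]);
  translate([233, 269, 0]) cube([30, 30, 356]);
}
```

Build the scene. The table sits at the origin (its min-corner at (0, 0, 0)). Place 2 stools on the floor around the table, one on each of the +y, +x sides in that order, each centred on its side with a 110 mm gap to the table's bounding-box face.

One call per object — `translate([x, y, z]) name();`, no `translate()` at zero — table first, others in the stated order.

table();
translate([660, 651, 0]) stool();
translate([1693, 121, 0]) stool();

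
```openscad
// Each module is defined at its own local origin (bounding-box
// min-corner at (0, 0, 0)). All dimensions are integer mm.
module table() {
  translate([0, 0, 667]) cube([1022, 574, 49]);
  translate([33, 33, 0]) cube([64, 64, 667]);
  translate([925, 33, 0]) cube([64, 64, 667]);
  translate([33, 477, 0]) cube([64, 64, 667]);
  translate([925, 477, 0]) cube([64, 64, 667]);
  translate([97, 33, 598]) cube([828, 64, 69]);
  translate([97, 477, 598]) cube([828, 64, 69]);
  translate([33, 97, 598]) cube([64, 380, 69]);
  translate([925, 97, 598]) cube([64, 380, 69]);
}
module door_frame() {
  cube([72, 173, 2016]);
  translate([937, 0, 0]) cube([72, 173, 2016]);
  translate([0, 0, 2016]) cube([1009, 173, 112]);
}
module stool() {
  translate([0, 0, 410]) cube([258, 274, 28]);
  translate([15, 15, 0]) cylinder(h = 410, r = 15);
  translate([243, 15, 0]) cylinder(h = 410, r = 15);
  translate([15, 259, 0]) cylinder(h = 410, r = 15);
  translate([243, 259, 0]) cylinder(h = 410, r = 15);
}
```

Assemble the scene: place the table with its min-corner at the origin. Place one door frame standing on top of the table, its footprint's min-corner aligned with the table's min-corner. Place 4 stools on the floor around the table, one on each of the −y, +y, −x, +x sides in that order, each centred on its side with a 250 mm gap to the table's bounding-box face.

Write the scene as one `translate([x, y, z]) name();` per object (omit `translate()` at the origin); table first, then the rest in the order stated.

table();
translate([0, 0, 716]) door_frame();
translate([382, -524, 0]) stool();
translate([382, 824, 0]) stool();
translate([-508, 150, 0]) stool();
translate([1272, 150, 0]) stool();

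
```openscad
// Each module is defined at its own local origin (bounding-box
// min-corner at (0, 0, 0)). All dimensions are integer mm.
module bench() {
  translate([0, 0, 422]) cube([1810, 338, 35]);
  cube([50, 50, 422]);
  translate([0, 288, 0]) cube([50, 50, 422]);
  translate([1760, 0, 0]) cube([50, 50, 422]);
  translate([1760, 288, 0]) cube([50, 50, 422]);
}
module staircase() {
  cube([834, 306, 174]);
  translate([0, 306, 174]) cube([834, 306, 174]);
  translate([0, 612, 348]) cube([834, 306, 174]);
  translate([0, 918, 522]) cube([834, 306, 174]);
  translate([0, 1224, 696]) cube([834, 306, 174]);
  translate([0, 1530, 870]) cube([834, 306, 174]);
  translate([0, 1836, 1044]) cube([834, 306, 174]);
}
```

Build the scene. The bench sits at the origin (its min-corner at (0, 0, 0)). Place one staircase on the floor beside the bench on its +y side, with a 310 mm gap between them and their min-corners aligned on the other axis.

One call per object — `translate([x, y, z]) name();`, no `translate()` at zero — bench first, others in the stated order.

bench();
translate([0, 648, 0]) staircase();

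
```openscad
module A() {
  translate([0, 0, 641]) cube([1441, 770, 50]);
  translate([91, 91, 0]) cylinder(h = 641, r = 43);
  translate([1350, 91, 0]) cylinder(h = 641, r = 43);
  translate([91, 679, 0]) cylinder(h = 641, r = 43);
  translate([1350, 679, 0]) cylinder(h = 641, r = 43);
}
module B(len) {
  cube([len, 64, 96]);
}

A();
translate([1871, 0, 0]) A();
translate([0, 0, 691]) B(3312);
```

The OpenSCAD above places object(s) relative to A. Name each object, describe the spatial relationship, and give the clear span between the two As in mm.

Second table starts at x = 1871; first ends at x = 1441; clear span = 1871 − 1441 = 430 mm.

A is a table. B is a beam. A beam spans the tops of two tables. The clear span between the two tables is 430 mm.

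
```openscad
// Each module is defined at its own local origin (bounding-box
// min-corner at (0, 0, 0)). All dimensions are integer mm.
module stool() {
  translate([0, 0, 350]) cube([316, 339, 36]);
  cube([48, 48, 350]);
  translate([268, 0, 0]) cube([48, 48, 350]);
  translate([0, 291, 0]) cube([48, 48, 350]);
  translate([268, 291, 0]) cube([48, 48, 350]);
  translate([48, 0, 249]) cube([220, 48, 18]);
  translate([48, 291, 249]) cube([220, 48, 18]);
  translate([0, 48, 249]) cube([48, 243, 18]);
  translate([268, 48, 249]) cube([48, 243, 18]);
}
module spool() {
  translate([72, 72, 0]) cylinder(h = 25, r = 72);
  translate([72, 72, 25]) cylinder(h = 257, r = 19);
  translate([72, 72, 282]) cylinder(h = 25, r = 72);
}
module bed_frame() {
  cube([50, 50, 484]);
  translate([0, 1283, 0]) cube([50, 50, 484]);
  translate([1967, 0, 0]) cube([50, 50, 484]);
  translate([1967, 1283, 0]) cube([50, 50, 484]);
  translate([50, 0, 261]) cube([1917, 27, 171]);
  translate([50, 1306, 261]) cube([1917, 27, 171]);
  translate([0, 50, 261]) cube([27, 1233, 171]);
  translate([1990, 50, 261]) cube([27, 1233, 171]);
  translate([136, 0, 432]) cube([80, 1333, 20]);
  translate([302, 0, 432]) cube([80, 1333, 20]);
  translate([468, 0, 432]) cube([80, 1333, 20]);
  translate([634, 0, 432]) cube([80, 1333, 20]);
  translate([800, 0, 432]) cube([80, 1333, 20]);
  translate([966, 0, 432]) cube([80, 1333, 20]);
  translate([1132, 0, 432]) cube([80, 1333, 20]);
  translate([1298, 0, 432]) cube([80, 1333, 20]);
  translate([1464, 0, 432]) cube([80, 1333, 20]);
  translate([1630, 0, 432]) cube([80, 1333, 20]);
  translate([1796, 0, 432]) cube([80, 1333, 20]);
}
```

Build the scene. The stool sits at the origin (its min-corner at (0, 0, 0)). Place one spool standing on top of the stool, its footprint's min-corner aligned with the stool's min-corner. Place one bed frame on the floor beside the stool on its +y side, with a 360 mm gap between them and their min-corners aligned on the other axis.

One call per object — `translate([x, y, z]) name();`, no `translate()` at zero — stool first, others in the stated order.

stool();
translate([0, 0, 386]) spool();
translate([0, 699, 0]) bed_frame();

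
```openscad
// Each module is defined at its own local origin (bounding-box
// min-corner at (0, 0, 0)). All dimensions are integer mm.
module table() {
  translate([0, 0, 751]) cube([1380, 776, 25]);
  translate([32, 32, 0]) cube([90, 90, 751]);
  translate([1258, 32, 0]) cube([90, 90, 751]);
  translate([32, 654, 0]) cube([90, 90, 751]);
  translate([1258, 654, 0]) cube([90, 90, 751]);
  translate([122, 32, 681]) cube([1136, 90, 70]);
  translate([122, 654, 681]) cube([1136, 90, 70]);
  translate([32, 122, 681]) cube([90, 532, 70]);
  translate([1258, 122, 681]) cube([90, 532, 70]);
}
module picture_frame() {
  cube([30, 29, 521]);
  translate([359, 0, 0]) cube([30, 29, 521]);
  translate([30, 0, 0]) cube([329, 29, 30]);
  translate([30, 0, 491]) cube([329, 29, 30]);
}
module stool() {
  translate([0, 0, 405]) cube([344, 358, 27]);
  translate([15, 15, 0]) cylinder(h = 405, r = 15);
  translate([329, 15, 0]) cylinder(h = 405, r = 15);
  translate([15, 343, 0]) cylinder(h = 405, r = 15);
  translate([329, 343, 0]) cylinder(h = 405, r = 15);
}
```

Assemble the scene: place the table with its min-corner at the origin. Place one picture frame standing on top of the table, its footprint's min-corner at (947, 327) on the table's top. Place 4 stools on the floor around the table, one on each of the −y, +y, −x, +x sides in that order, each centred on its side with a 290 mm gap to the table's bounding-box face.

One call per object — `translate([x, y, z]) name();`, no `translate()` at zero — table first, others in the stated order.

table();
translate([947, 327, 776]) picture_frame();
translate([518, -648, 0]) stool();
translate([518, 1066, 0]) stool();
translate([-634, 209, 0]) stool();
translate([1670, 209, 0]) stool();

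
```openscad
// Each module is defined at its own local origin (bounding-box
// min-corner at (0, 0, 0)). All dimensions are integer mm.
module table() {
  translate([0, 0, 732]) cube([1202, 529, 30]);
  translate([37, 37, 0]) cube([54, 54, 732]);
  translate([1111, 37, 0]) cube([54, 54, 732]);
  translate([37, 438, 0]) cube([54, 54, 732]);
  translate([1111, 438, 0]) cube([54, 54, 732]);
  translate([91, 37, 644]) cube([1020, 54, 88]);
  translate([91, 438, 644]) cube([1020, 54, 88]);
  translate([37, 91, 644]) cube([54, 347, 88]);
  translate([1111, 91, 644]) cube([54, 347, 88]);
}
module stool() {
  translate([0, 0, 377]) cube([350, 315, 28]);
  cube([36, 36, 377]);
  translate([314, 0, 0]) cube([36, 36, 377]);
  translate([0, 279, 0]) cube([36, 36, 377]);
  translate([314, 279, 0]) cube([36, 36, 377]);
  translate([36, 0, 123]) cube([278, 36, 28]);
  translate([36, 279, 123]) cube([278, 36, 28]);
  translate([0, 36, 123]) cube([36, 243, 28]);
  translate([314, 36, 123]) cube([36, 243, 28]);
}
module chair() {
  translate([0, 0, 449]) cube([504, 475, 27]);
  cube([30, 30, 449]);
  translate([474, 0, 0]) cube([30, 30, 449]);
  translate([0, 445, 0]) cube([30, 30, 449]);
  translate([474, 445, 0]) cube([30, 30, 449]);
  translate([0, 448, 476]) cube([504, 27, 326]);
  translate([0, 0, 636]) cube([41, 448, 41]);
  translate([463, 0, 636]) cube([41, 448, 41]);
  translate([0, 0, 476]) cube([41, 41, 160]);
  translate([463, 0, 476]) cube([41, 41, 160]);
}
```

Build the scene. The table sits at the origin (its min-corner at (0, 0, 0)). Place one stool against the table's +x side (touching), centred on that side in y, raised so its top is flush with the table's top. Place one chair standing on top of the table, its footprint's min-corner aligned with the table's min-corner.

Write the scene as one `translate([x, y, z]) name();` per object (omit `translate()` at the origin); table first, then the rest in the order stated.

table();
translate([1202, 107, 357]) stool();
translate([0, 0, 762]) chair();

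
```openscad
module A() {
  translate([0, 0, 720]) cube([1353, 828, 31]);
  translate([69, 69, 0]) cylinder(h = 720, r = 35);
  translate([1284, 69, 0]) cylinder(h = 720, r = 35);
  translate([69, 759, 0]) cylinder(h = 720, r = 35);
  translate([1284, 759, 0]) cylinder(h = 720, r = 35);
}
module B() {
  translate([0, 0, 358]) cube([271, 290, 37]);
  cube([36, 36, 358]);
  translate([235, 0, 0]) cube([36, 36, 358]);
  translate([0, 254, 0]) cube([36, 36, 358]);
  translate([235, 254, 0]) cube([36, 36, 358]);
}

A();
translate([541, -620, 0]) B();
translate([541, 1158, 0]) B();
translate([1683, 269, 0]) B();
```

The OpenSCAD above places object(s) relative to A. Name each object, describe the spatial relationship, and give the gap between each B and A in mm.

A is a table. B is a stool. Three stools sit around the table at the −y, +y, +x sides. The gap between each stool and the table is 330 mm.

Each stool's nearest face is 330 mm from the table's bounding box.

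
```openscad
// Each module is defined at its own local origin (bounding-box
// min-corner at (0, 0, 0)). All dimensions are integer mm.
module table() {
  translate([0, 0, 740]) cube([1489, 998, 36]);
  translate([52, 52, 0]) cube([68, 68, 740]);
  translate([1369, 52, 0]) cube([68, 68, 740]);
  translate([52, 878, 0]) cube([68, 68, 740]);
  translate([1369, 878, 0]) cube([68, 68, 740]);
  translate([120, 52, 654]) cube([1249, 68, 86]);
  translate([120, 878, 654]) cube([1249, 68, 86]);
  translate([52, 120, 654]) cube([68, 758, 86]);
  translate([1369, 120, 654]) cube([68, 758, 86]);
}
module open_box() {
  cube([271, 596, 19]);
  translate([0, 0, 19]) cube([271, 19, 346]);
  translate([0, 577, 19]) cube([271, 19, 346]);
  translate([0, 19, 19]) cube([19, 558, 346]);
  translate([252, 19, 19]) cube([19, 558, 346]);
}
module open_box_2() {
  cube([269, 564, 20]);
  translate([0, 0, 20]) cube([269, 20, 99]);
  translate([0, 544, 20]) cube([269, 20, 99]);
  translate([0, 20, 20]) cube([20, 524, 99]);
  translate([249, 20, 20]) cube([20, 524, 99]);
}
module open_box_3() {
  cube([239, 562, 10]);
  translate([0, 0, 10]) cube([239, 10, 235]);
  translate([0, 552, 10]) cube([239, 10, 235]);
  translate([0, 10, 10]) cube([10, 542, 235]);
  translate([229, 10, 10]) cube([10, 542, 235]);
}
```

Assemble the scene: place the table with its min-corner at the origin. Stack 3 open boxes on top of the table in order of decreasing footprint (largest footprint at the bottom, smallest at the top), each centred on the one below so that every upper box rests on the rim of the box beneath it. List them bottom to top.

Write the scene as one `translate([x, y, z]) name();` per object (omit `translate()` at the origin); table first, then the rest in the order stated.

table();
translate([609, 201, 776]) open_box();
translate([610, 217, 1141]) open_box_2();
translate([625, 218, 1260]) open_box_3();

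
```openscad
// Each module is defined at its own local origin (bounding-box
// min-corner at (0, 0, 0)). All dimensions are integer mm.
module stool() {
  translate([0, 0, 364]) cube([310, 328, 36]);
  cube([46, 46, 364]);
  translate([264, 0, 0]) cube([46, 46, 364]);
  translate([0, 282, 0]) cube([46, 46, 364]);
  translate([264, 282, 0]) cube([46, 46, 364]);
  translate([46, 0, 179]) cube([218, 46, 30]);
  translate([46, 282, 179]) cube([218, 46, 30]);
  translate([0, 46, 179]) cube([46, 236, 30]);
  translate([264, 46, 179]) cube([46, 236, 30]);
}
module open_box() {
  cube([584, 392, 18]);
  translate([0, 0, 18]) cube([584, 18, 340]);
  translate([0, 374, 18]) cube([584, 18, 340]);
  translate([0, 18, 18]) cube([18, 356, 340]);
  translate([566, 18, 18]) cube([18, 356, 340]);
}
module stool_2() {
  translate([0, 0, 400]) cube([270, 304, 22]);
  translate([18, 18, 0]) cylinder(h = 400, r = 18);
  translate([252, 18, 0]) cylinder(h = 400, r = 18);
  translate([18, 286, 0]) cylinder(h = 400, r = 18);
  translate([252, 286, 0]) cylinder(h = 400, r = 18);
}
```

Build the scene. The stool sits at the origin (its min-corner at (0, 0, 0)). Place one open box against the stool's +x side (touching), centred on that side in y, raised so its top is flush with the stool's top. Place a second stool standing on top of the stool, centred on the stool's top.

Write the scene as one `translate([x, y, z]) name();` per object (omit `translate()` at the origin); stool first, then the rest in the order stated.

stool();
translate([310, -32, 42]) open_box();
translate([20, 12, 400]) stool_2();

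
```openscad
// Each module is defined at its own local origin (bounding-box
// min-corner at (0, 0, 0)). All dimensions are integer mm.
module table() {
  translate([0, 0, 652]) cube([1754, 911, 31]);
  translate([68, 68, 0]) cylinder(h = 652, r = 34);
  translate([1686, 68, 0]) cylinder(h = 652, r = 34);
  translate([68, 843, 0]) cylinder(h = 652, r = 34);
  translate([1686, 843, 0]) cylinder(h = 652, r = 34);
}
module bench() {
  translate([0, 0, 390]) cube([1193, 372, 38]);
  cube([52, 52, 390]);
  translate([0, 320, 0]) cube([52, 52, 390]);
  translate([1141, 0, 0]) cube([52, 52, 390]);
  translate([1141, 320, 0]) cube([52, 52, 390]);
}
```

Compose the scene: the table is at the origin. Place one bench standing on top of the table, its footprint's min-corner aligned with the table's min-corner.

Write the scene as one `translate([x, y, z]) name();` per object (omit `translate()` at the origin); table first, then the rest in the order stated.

table();
translate([0, 0, 683]) bench();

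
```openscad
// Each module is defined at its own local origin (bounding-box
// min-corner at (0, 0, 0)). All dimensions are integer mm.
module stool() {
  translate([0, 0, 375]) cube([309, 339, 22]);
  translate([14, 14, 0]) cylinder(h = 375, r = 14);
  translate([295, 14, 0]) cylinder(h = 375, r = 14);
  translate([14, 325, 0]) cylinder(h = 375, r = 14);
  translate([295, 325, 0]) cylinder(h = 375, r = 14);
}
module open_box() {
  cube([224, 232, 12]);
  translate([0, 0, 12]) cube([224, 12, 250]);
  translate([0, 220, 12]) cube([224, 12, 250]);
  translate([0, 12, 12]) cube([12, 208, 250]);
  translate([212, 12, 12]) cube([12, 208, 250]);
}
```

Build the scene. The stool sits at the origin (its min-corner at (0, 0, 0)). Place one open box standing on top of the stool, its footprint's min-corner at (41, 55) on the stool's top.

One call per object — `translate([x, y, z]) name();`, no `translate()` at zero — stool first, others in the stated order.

stool();
translate([41, 55, 397]) open_box();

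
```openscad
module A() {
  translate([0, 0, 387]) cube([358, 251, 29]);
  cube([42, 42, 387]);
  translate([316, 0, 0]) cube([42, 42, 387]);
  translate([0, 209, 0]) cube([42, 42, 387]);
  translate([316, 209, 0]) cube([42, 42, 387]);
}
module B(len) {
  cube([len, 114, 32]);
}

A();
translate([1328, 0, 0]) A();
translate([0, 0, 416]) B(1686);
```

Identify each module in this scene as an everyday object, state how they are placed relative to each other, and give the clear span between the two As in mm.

A is a stool. B is a beam. A beam spans the tops of two stools. The clear span between the two stools is 970 mm.

Second stool starts at x = 1328; first ends at x = 358; clear span = 1328 − 358 = 970 mm.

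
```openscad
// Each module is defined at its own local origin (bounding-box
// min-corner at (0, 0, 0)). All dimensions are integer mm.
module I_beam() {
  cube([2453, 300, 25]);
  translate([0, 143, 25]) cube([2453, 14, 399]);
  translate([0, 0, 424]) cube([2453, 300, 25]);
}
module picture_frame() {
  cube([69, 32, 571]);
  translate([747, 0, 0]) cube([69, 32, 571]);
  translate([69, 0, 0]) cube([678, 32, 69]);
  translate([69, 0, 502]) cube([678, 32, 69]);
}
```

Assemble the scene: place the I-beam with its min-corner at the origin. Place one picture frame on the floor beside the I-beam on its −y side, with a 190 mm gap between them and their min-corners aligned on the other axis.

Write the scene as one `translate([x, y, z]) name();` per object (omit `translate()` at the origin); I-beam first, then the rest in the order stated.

I_beam();
translate([0, -222, 0]) picture_frame();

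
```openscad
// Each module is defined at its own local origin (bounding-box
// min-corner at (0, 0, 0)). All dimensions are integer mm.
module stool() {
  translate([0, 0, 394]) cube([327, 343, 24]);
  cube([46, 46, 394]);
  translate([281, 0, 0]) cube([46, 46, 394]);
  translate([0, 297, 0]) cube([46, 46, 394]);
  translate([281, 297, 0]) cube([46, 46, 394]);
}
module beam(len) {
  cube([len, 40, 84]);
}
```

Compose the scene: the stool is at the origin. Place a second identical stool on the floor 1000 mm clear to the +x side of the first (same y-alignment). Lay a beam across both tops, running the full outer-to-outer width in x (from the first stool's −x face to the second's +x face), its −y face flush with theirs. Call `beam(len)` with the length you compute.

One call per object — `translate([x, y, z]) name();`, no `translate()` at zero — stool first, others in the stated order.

stool();
translate([1327, 0, 0]) stool();
translate([0, 0, 418]) beam(1654);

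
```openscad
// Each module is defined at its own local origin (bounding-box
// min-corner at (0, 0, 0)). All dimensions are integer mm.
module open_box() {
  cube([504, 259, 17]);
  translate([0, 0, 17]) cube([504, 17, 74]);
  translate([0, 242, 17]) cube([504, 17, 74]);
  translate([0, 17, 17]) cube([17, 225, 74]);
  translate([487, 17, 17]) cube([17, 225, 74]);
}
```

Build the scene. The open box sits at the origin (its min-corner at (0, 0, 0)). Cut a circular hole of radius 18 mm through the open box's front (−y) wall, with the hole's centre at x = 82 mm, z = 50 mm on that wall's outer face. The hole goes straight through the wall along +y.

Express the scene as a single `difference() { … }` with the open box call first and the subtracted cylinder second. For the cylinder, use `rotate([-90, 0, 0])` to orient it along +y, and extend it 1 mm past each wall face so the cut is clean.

difference() {
  open_box();
  translate([82, -1, 50]) rotate([-90, 0, 0]) cylinder(h = 19, r = 18);
}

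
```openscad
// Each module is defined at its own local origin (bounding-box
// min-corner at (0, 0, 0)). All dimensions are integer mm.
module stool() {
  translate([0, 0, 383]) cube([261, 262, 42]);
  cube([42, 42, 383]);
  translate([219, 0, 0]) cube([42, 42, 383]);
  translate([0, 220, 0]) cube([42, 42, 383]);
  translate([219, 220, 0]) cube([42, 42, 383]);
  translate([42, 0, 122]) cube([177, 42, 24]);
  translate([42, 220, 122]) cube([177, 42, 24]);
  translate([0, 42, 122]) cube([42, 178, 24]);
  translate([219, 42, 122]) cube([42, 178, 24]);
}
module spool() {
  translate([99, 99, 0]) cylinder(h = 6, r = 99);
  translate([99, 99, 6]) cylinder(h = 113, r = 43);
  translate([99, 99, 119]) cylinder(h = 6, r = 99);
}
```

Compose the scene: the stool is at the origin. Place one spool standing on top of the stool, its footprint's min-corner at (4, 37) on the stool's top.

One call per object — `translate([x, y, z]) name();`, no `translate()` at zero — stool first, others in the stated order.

stool();
translate([4, 37, 425]) spool();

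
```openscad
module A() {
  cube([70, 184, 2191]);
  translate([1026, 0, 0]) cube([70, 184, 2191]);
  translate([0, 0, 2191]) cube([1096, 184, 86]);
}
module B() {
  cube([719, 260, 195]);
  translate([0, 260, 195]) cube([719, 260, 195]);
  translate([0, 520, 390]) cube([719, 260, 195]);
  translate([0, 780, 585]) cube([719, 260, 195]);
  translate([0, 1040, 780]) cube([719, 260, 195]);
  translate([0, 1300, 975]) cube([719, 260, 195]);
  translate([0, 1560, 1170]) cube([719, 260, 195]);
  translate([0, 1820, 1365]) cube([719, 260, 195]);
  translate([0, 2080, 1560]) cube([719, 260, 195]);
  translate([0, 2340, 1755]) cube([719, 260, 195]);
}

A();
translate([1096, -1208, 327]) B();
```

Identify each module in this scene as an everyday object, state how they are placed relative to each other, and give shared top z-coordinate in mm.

A is a door frame. B is a staircase. The staircase is beside the door frame with their tops flush at z = 2277. The shared top z-coordinate is 2277 mm.

Both tops at z = 2277 mm.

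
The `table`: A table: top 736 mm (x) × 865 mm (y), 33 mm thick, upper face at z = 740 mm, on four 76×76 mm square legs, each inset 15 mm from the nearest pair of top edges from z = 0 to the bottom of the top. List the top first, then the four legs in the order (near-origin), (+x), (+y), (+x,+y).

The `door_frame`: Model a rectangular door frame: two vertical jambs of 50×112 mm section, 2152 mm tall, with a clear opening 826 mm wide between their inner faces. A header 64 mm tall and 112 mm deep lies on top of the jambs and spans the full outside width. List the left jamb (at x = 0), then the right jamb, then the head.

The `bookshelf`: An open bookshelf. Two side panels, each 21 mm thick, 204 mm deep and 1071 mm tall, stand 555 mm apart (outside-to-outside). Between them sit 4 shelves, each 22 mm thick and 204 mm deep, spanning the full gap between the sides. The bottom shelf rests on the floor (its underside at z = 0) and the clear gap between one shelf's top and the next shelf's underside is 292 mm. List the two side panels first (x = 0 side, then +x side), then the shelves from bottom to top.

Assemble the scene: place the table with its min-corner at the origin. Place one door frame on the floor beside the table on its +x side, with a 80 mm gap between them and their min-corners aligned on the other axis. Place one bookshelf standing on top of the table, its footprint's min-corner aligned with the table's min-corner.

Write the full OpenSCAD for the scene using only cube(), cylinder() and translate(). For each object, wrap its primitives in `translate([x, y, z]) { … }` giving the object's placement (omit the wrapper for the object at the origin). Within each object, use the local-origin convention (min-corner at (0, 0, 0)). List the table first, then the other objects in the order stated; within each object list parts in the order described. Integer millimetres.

translate([0, 0, 707]) cube([736, 865, 33]);
translate([15, 15, 0]) cube([76, 76, 707]);
translate([645, 15, 0]) cube([76, 76, 707]);
translate([15, 774, 0]) cube([76, 76, 707]);
translate([645, 774, 0]) cube([76, 76, 707]);
translate([816, 0, 0]) {
  cube([50, 112, 2152]);
  translate([876, 0, 0]) cube([50, 112, 2152]);
  translate([0, 0, 2152]) cube([926, 112, 64]);
}
translate([0, 0, 740]) {
  cube([21, 204, 1071]);
  translate([534, 0, 0]) cube([21, 204, 1071]);
  translate([21, 0, 0]) cube([513, 204, 22]);
  translate([21, 0, 314]) cube([513, 204, 22]);
  translate([21, 0, 628]) cube([513, 204, 22]);
  translate([21, 0, 942]) cube([513, 204, 22]);
}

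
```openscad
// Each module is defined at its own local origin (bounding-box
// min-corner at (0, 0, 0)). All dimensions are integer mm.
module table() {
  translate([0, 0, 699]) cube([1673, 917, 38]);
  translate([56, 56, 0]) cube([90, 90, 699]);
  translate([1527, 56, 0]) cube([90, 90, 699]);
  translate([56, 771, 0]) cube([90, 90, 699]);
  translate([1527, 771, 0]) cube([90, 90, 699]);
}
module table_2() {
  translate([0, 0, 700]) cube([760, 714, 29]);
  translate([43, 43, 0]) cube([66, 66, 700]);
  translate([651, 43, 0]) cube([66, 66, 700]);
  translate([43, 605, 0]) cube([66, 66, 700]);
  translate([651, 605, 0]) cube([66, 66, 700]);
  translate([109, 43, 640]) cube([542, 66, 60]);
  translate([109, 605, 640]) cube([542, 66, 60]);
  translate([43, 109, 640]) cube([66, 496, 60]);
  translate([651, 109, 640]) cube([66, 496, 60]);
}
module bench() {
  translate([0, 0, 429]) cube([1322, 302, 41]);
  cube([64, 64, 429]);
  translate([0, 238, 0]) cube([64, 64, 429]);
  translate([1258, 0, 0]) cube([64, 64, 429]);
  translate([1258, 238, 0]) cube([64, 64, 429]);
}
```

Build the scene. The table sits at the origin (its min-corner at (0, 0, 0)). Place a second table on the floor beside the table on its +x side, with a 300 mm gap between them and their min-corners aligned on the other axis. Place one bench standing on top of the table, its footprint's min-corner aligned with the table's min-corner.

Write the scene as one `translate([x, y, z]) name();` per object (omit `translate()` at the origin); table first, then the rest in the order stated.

table();
translate([1973, 0, 0]) table_2();
translate([0, 0, 737]) bench();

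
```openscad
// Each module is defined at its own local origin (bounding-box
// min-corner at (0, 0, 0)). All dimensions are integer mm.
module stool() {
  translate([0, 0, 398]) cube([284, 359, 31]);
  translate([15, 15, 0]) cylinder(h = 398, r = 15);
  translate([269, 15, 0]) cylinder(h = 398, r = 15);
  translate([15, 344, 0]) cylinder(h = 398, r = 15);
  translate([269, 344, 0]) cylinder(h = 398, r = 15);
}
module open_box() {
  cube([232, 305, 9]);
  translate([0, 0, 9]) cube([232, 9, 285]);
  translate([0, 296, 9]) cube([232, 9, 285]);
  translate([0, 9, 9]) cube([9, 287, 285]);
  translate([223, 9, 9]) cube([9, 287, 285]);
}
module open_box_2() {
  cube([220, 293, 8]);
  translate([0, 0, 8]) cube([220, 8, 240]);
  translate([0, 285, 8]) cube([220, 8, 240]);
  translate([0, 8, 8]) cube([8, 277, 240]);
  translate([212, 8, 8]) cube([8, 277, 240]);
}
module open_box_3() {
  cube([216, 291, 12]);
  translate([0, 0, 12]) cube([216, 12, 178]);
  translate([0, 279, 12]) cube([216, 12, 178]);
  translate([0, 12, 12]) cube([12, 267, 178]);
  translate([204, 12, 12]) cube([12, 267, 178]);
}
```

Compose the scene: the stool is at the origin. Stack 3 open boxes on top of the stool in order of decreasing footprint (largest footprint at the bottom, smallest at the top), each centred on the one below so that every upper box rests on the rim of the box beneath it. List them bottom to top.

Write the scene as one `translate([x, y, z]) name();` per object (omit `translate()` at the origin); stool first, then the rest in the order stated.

stool();
translate([26, 27, 429]) open_box();
translate([32, 33, 723]) open_box_2();
translate([34, 34, 971]) open_box_3();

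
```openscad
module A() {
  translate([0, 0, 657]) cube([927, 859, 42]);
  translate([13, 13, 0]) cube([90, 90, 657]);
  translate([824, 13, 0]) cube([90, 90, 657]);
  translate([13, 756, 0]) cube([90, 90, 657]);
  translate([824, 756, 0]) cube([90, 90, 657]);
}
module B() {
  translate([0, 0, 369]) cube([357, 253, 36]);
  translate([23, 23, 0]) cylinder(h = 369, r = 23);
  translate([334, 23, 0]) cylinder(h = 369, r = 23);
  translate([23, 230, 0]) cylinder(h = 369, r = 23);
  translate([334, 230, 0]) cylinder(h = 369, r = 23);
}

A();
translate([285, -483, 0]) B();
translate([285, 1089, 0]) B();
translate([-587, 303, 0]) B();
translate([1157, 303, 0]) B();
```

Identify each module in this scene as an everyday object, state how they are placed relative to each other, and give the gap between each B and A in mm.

Each stool's nearest face is 230 mm from the table's bounding box.

A is a table. B is a stool. Four stools sit around the table at the −y, +y, −x, +x sides. The gap between each stool and the table is 230 mm.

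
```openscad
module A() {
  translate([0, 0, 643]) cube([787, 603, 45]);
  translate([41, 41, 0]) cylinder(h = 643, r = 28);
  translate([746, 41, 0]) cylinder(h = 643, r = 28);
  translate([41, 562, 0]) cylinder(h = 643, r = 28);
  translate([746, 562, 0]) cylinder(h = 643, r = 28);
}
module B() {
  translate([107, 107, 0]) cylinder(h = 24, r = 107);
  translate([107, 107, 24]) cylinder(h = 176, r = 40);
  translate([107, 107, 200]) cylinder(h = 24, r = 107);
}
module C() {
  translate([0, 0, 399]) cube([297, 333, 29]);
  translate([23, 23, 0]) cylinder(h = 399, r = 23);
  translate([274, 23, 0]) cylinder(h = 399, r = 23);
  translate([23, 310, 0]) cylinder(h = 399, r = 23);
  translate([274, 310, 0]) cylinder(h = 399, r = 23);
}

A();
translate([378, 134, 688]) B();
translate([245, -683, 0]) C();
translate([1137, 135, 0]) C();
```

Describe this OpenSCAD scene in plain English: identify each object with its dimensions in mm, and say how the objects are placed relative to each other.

A is a table: top 787 mm (x) × 603 mm (y), 45 mm thick, upper face at z = 688 mm, on four round legs of 56 mm diameter, each leg's bounding box inset 13 mm from the nearest pair of top edges, running from z = 0 to the bottom of the top.

B is a spool: two coaxial disc flanges of radius 107 mm and thickness 24 mm, joined by a core cylinder of radius 40 mm and height 176 mm. The lower flange rests on z = 0 and the three cylinders share a vertical axis.

C is a four-legged stool. The seat is 297×333 mm, 29 mm thick, top at z = 428 mm. It stands on four round legs, each 46 mm in diameter, from z = 0 to the seat underside, each leg's axis is inset half a diameter from the nearest pair of seat edges (so the leg's bounding box is flush with the corner).

The spool is on top of the table. Two stools sit around the table at the −y, +x sides.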